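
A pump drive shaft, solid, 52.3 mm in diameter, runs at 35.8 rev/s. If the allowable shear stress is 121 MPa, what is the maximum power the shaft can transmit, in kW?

765 kW

J = πd⁴/32 = π(0.0523)⁴/32 = 7.345×10^-7 m⁴.
T_max = τ_allow·J/r = 1.21×10^8 × 7.345×10^-7 / 0.0261 = 3399 N·m.
ω = 2π·35.8 = 224.9 rad/s, so P_max = T_max·ω = 7.645×10^5 W.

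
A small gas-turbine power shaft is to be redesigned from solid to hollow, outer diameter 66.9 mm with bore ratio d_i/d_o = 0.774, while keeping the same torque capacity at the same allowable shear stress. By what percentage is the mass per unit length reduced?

Equal τ_max and T ⇒ the solid shaft needs d_s³ = d_o³(1−k⁴), so d_s = 66.9·(1−0.774⁴)^(1/3) = 57.69 mm.
Area ratio A_h/A_s = d_o²(1−k²)/d_s² = (1−k²)/(1−k⁴)^(2/3) = 0.5392.
Mass saving = 1 − 0.5392 = 46.1 %.

46.1 %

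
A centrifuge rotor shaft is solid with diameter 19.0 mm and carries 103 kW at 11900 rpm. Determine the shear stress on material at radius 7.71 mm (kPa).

49800 kPa

ω = 2π·11900/60 = 1246 rad/s, so T = P/ω = 103×10³ / 1246 = 82.65 N·m.
J = πd⁴/32 = π(0.0190)⁴/32 = 1.279×10^-8 m⁴.
Shear stress varies linearly with radius: τ = T·r/J = 82.65 × 0.00771 / 1.279×10^-8 = 4.981×10^7 Pa.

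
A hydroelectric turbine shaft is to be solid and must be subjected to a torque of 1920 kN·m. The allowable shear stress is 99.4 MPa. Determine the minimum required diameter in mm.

462 mm

For a solid shaft τ_max = 16T/(πd³), so d = (16T/(π τ_allow))^(1/3) = (16·1.920e6/(π·9.94×10^7))^(1/3) = 0.4616 m.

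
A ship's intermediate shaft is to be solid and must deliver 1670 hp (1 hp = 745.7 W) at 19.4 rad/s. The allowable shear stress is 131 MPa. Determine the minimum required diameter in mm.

ω = 19.4 rad/s, so T = P/ω = 1670×745.7 / 19.40 = 64190 N·m.
For a solid shaft τ_max = 16T/(πd³), so d = (16T/(π τ_allow))^(1/3) = (16·64190/(π·1.31×10^8))^(1/3) = 0.1356 m.

136 mm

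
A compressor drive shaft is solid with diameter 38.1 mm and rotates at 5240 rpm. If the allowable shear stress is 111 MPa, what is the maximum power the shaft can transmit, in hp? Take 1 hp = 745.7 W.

J = πd⁴/32 = π(0.0381)⁴/32 = 2.069×10^-7 m⁴.
T_max = τ_allow·J/r = 1.11×10^8 × 2.069×10^-7 / 0.0191 = 1205 N·m.
ω = 2π·5240/60 = 548.7 rad/s, so P_max = T_max·ω = 6.614×10^5 W.

887 hp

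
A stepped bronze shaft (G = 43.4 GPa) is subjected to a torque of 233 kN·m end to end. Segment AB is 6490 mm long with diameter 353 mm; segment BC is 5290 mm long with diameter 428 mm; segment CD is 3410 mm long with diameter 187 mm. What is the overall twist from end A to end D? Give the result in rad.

0.184 rad

J_AB = π(0.353)⁴/32 = 1.52×10^-3 m⁴; J_BC = π(0.428)⁴/32 = 3.29×10^-3 m⁴; J_CD = π(0.187)⁴/32 = 1.20×10^-4 m⁴.
θ = (T/G)·Σ L_i/J_i = (233000/43.4×10⁹)·(6.49/1.52×10^-3 + 5.29/3.29×10^-3 + 3.41/1.20×10^-4) = 0.1840 rad.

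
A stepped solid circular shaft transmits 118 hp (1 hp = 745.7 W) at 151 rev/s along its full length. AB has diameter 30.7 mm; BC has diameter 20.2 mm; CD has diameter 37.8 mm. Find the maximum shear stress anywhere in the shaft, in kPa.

57300 kPa

ω = 2π·151 = 948.8 rad/s, so T = P/ω = 118×745.7 / 948.8 = 92.74 N·m.
Under the same torque, τ_max = 16T/(πd³) is largest where d is smallest — segment BC (d = 20.2 mm).
τ_max = 16·92.74/(π·(0.0202)³) = 5.731×10^7 Pa.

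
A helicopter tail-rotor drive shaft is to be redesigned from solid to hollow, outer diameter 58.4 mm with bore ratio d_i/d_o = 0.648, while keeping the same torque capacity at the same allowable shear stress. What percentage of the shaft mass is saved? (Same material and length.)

34.0 %

Equal τ_max and T ⇒ the solid shaft needs d_s³ = d_o³(1−k⁴), so d_s = 58.4·(1−0.648⁴)^(1/3) = 54.74 mm.
Area ratio A_h/A_s = d_o²(1−k²)/d_s² = (1−k²)/(1−k⁴)^(2/3) = 0.6602.
Mass saving = 1 − 0.6602 = 34.0 %.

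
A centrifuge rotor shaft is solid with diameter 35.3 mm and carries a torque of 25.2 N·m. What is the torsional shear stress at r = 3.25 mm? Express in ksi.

J = πd⁴/32 = π(0.0353)⁴/32 = 1.524×10^-7 m⁴.
Shear stress varies linearly with radius: τ = T·r/J = 25.20 × 0.00325 / 1.524×10^-7 = 5.373×10^5 Pa.

0.0779 ksi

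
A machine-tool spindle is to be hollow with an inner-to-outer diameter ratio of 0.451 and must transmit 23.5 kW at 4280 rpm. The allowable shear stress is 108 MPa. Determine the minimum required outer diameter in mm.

ω = 2π·4280/60 = 448.2 rad/s, so T = P/ω = 23.5×10³ / 448.2 = 52.43 N·m.
For a hollow shaft with d_i/d_o = 0.451: τ_max = 16T/(π d_o³ (1−k⁴)), so d_o = [16T/(π τ_allow (1−k⁴))]^(1/3) = [16·52.43/(π·1.08×10^8·0.9586)]^(1/3) = 0.01371 m.

13.7 mm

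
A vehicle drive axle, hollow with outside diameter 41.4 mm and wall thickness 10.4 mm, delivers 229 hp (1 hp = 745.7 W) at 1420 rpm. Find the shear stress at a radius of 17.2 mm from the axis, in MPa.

ω = 2π·1420/60 = 148.7 rad/s, so T = P/ω = 229×745.7 / 148.7 = 1148 N·m.
J = π(d_o⁴ − d_i⁴)/32 = π(0.0414⁴ − 0.0206⁴)/32 = 2.707×10^-7 m⁴.
Shear stress varies linearly with radius: τ = T·r/J = 1148 × 0.0172 / 2.707×10^-7 = 7.296×10^7 Pa.

73.0 MPa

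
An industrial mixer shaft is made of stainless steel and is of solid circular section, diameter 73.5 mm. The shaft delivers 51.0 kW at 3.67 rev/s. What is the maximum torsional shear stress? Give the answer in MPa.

ω = 2π·3.67 = 23.06 rad/s, so T = P/ω = 51.0×10³ / 23.06 = 2212 N·m.
J = πd⁴/32 = π(0.0735)⁴/32 = 2.865×10^-6 m⁴.
τ_max = T·r/J = 2212 × 0.0367 / 2.865×10^-6 = 2.837×10^7 Pa.

28.4 MPa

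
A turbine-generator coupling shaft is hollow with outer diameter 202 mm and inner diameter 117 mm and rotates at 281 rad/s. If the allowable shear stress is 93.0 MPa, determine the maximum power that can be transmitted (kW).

J = π(d_o⁴ − d_i⁴)/32 = π(0.202⁴ − 0.117⁴)/32 = 1.451×10^-4 m⁴.
T_max = τ_allow·J/r = 9.30×10^7 × 1.451×10^-4 / 0.101 = 133600 N·m.
ω = 281 rad/s, so P_max = T_max·ω = 3.753×10^7 W.

37500 kW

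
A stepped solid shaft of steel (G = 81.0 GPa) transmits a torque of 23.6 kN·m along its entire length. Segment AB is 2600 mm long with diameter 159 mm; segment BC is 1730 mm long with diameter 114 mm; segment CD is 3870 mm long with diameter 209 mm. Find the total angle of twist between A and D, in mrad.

48.5 mrad

J_AB = π(0.159)⁴/32 = 6.27×10^-5 m⁴; J_BC = π(0.114)⁴/32 = 1.66×10^-5 m⁴; J_CD = π(0.209)⁴/32 = 1.87×10^-4 m⁴.
θ = (T/G)·Σ L_i/J_i = (23600/81.0×10⁹)·(2.60/6.27×10^-5 + 1.73/1.66×10^-5 + 3.87/1.87×10^-4) = 0.04849 rad.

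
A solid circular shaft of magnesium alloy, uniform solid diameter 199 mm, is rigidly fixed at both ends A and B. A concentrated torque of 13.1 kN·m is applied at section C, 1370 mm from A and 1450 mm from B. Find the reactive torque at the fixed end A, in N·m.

6740 N·m

With uniform GJ and both ends fixed, compatibility θ_AC = θ_CB gives T_A·a = T_B·b, together with T_A + T_B = T₀.
T_A = T₀·b/(a+b) = 13100·1450/2820 = 6736 N·m; T_B = 6364 N·m.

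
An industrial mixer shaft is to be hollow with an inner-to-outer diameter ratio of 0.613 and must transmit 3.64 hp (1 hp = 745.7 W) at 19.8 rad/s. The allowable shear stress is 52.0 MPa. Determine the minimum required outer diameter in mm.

ω = 19.8 rad/s, so T = P/ω = 3.64×745.7 / 19.80 = 137.1 N·m.
For a hollow shaft with d_i/d_o = 0.613: τ_max = 16T/(π d_o³ (1−k⁴)), so d_o = [16T/(π τ_allow (1−k⁴))]^(1/3) = [16·137.1/(π·5.20×10^7·0.8588)]^(1/3) = 0.02500 m.

25.0 mm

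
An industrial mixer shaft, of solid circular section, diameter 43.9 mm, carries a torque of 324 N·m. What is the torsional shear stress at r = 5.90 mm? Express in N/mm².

J = πd⁴/32 = π(0.0439)⁴/32 = 3.646×10^-7 m⁴.
Shear stress varies linearly with radius: τ = T·r/J = 324.0 × 0.00590 / 3.646×10^-7 = 5.243×10^6 Pa.

5.24 N/mm²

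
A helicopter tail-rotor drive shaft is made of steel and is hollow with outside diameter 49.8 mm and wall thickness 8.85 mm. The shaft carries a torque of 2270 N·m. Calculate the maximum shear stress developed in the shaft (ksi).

J = π(d_o⁴ − d_i⁴)/32 = π(0.0498⁴ − 0.0321⁴)/32 = 4.996×10^-7 m⁴.
τ_max = T·r/J = 2270 × 0.0249 / 4.996×10^-7 = 1.131×10^8 Pa.

16.4 ksi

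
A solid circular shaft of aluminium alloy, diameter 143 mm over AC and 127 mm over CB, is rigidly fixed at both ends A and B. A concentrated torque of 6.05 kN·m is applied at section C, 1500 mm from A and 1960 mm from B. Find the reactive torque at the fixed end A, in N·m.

Compatibility: T_A·a/J_AC = T_B·b/J_CB with T_A + T_B = T₀.
J_AC = 4.11×10^-5 m⁴, J_CB = 2.55×10^-5 m⁴, so T_A = T₀·(J_AC/a)/((J_AC/a)+(J_CB/b)) = 4099 N·m, T_B = 1951 N·m.

4100 N·m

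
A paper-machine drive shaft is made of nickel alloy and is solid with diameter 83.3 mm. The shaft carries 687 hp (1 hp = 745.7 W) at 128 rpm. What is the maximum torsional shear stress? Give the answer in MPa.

ω = 2π·128/60 = 13.40 rad/s, so T = P/ω = 687×745.7 / 13.40 = 38220 N·m.
J = πd⁴/32 = π(0.0833)⁴/32 = 4.727×10^-6 m⁴.
τ_max = T·r/J = 38220 × 0.0416 / 4.727×10^-6 = 3.368×10^8 Pa.

337 MPa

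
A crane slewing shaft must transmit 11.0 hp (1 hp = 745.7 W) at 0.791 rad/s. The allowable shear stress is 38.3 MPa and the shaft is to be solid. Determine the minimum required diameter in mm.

ω = 0.791 rad/s, so T = P/ω = 11.0×745.7 / 0.7910 = 10370 N·m.
For a solid shaft τ_max = 16T/(πd³), so d = (16T/(π τ_allow))^(1/3) = (16·10370/(π·3.83×10^7))^(1/3) = 0.1113 m.

111 mm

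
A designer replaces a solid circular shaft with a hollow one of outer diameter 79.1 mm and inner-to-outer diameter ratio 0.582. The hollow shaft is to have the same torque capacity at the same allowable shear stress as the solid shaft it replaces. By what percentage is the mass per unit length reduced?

28.3 %

Equal τ_max and T ⇒ the solid shaft needs d_s³ = d_o³(1−k⁴), so d_s = 79.1·(1−0.582⁴)^(1/3) = 75.95 mm.
Area ratio A_h/A_s = d_o²(1−k²)/d_s² = (1−k²)/(1−k⁴)^(2/3) = 0.7172.
Mass saving = 1 − 0.7172 = 28.3 %.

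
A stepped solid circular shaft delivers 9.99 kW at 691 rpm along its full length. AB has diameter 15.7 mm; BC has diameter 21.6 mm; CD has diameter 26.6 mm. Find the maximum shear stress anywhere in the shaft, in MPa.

ω = 2π·691/60 = 72.36 rad/s, so T = P/ω = 9.99×10³ / 72.36 = 138.1 N·m.
Under the same torque, τ_max = 16T/(πd³) is largest where d is smallest — segment AB (d = 15.7 mm).
τ_max = 16·138.1/(π·(0.0157)³) = 1.817×10^8 Pa.

182 MPa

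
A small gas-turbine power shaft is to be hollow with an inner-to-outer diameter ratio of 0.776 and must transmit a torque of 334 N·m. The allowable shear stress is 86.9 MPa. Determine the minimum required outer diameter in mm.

31.3 mm

For a hollow shaft with d_i/d_o = 0.776: τ_max = 16T/(π d_o³ (1−k⁴)), so d_o = [16T/(π τ_allow (1−k⁴))]^(1/3) = [16·334.0/(π·8.69×10^7·0.6374)]^(1/3) = 0.03132 m.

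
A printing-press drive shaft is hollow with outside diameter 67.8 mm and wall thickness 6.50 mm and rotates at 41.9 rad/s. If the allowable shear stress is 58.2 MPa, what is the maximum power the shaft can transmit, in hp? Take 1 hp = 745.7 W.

J = π(d_o⁴ − d_i⁴)/32 = π(0.0678⁴ − 0.0548⁴)/32 = 1.189×10^-6 m⁴.
T_max = τ_allow·J/r = 5.82×10^7 × 1.189×10^-6 / 0.0339 = 2042 N·m.
ω = 41.9 rad/s, so P_max = T_max·ω = 8.554×10^4 W.

115 hp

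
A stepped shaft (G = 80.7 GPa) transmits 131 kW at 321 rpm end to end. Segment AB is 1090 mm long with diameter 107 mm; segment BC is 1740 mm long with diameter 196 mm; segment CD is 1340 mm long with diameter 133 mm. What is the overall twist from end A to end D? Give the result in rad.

ω = 2π·321/60 = 33.62 rad/s, so T = P/ω = 131×10³ / 33.62 = 3897 N·m.
J_AB = π(0.107)⁴/32 = 1.29×10^-5 m⁴; J_BC = π(0.196)⁴/32 = 1.45×10^-4 m⁴; J_CD = π(0.133)⁴/32 = 3.07×10^-5 m⁴.
θ = (T/G)·Σ L_i/J_i = (3897/80.7×10⁹)·(1.09/1.29×10^-5 + 1.74/1.45×10^-4 + 1.34/3.07×10^-5) = 6.777×10^-3 rad.

0.00678 rad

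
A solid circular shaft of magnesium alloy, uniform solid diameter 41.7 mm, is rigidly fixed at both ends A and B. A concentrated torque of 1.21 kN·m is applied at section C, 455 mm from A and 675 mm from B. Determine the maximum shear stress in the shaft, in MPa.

With uniform GJ and both ends fixed, compatibility θ_AC = θ_CB gives T_A·a = T_B·b, together with T_A + T_B = T₀.
T_A = T₀·b/(a+b) = 1210·675/1130 = 722.8 N·m; T_B = 487.2 N·m.
τ in each portion: τ_AC = 5.08×10^7 Pa, τ_CB = 3.42×10^7 Pa; maximum is in AC.
τ_max = T_AC·r/J = 722.8·0.0209/2.97×10^-7 = 5.077×10^7 Pa.

50.8 MPa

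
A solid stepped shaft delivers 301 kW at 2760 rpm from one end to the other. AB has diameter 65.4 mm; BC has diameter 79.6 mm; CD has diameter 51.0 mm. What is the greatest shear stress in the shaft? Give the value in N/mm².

ω = 2π·2760/60 = 289.0 rad/s, so T = P/ω = 301×10³ / 289.0 = 1041 N·m.
Under the same torque, τ_max = 16T/(πd³) is largest where d is smallest — segment CD (d = 51.0 mm).
τ_max = 16·1041/(π·(0.0510)³) = 3.998×10^7 Pa.

40.0 N/mm²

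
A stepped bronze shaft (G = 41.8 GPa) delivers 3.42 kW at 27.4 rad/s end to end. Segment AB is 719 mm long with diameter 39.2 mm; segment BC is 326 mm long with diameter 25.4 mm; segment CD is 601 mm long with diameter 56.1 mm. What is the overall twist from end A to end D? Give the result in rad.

0.0349 rad

ω = 27.4 rad/s, so T = P/ω = 3.42×10³ / 27.40 = 124.8 N·m.
J_AB = π(0.0392)⁴/32 = 2.32×10^-7 m⁴; J_BC = π(0.0254)⁴/32 = 4.09×10^-8 m⁴; J_CD = π(0.0561)⁴/32 = 9.72×10^-7 m⁴.
θ = (T/G)·Σ L_i/J_i = (124.8/41.8×10⁹)·(0.719/2.32×10^-7 + 0.326/4.09×10^-8 + 0.601/9.72×10^-7) = 0.03493 rad.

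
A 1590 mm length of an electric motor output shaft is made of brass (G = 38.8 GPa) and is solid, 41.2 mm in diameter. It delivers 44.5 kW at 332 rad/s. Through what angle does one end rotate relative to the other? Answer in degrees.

ω = 332 rad/s, so T = P/ω = 44.5×10³ / 332.0 = 134.0 N·m.
J = πd⁴/32 = π(0.0412)⁴/32 = 2.829×10^-7 m⁴.
θ = T·L/(G·J) = 134.0 × 1.59 / (38.8×10⁹ × 2.829×10^-7) = 0.01942 rad.

1.11°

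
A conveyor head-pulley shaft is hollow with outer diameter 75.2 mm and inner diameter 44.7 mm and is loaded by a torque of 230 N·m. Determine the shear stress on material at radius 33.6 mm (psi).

408 psi

J = π(d_o⁴ − d_i⁴)/32 = π(0.0752⁴ − 0.0447⁴)/32 = 2.748×10^-6 m⁴.
Shear stress varies linearly with radius: τ = T·r/J = 230.0 × 0.0336 / 2.748×10^-6 = 2.813×10^6 Pa.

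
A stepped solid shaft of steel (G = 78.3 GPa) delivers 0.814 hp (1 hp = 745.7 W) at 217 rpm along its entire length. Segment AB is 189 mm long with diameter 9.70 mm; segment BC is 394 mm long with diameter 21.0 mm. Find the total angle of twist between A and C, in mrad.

ω = 2π·217/60 = 22.72 rad/s, so T = P/ω = 0.814×745.7 / 22.72 = 26.71 N·m.
J_AB = π(0.00970)⁴/32 = 8.69×10^-10 m⁴; J_BC = π(0.0210)⁴/32 = 1.91×10^-8 m⁴.
θ = (T/G)·Σ L_i/J_i = (26.71/78.3×10⁹)·(0.189/8.69×10^-10 + 0.394/1.91×10^-8) = 0.08122 rad.

81.2 mrad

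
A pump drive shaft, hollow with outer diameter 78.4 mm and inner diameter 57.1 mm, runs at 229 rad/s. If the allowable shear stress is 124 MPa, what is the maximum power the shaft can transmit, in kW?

1930 kW

J = π(d_o⁴ − d_i⁴)/32 = π(0.0784⁴ − 0.0571⁴)/32 = 2.665×10^-6 m⁴.
T_max = τ_allow·J/r = 1.24×10^8 × 2.665×10^-6 / 0.0392 = 8431 N·m.
ω = 229 rad/s, so P_max = T_max·ω = 1.931×10^6 W.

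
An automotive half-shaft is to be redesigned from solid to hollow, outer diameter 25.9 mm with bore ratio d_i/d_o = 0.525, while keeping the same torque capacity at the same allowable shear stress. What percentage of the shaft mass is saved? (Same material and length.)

Equal τ_max and T ⇒ the solid shaft needs d_s³ = d_o³(1−k⁴), so d_s = 25.9·(1−0.525⁴)^(1/3) = 25.23 mm.
Area ratio A_h/A_s = d_o²(1−k²)/d_s² = (1−k²)/(1−k⁴)^(2/3) = 0.7636.
Mass saving = 1 − 0.7636 = 23.6 %.

23.6 %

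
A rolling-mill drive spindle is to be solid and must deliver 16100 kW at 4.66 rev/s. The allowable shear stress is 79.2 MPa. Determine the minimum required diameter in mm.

328 mm

ω = 2π·4.66 = 29.28 rad/s, so T = P/ω = 16100×10³ / 29.28 = 549900 N·m.
For a solid shaft τ_max = 16T/(πd³), so d = (16T/(π τ_allow))^(1/3) = (16·549900/(π·7.92×10^7))^(1/3) = 0.3282 m.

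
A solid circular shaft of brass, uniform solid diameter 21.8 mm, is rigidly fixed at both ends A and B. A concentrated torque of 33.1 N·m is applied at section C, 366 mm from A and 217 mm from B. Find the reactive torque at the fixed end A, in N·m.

With uniform GJ and both ends fixed, compatibility θ_AC = θ_CB gives T_A·a = T_B·b, together with T_A + T_B = T₀.
T_A = T₀·b/(a+b) = 33.10·217/583.0 = 12.32 N·m; T_B = 20.78 N·m.

12.3 N·m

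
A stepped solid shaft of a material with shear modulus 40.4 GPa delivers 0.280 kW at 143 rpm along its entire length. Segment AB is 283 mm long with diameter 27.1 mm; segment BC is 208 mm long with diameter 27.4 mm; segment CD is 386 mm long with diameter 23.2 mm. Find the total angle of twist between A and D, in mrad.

10.5 mrad

ω = 2π·143/60 = 14.97 rad/s, so T = P/ω = 0.280×10³ / 14.97 = 18.70 N·m.
J_AB = π(0.0271)⁴/32 = 5.30×10^-8 m⁴; J_BC = π(0.0274)⁴/32 = 5.53×10^-8 m⁴; J_CD = π(0.0232)⁴/32 = 2.84×10^-8 m⁴.
θ = (T/G)·Σ L_i/J_i = (18.70/40.4×10⁹)·(0.283/5.30×10^-8 + 0.208/5.53×10^-8 + 0.386/2.84×10^-8) = 0.01049 rad.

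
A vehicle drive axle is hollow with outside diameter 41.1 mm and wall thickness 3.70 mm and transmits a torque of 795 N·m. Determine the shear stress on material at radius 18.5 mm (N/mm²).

95.8 N/mm²

J = π(d_o⁴ − d_i⁴)/32 = π(0.0411⁴ − 0.0337⁴)/32 = 1.535×10^-7 m⁴.
Shear stress varies linearly with radius: τ = T·r/J = 795.0 × 0.0185 / 1.535×10^-7 = 9.581×10^7 Pa.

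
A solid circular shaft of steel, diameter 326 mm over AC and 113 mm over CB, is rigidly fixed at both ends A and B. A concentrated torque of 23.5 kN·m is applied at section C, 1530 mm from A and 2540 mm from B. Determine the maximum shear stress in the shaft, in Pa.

Compatibility: T_A·a/J_AC = T_B·b/J_CB with T_A + T_B = T₀.
J_AC = 1.11×10^-3 m⁴, J_CB = 1.60×10^-5 m⁴, so T_A = T₀·(J_AC/a)/((J_AC/a)+(J_CB/b)) = 23300 N·m, T_B = 202.6 N·m.
τ in each portion: τ_AC = 3.42×10^6 Pa, τ_CB = 7.15×10^5 Pa; maximum is in AC.
τ_max = T_AC·r/J = 23300·0.163/1.11×10^-3 = 3.425×10^6 Pa.

3.42e6 Pa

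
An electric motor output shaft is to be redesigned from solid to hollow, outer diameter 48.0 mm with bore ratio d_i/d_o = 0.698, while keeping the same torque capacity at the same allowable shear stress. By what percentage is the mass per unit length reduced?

Equal τ_max and T ⇒ the solid shaft needs d_s³ = d_o³(1−k⁴), so d_s = 48.0·(1−0.698⁴)^(1/3) = 43.85 mm.
Area ratio A_h/A_s = d_o²(1−k²)/d_s² = (1−k²)/(1−k⁴)^(2/3) = 0.6143.
Mass saving = 1 − 0.6143 = 38.6 %.

38.6 %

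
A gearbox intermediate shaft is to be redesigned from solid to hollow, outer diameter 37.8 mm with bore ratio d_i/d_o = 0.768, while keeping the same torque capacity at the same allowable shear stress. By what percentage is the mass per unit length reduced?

45.5 %

Equal τ_max and T ⇒ the solid shaft needs d_s³ = d_o³(1−k⁴), so d_s = 37.8·(1−0.768⁴)^(1/3) = 32.78 mm.
Area ratio A_h/A_s = d_o²(1−k²)/d_s² = (1−k²)/(1−k⁴)^(2/3) = 0.5455.
Mass saving = 1 − 0.5455 = 45.5 %.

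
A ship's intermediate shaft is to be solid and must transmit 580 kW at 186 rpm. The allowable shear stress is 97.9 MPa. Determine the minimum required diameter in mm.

116 mm

ω = 2π·186/60 = 19.48 rad/s, so T = P/ω = 580×10³ / 19.48 = 29780 N·m.
For a solid shaft τ_max = 16T/(πd³), so d = (16T/(π τ_allow))^(1/3) = (16·29780/(π·9.79×10^7))^(1/3) = 0.1157 m.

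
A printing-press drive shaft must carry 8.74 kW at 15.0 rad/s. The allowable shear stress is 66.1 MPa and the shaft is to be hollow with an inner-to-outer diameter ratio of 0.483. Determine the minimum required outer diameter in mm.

36.2 mm

ω = 15.0 rad/s, so T = P/ω = 8.74×10³ / 15.00 = 582.7 N·m.
For a hollow shaft with d_i/d_o = 0.483: τ_max = 16T/(π d_o³ (1−k⁴)), so d_o = [16T/(π τ_allow (1−k⁴))]^(1/3) = [16·582.7/(π·6.61×10^7·0.9456)]^(1/3) = 0.03621 m.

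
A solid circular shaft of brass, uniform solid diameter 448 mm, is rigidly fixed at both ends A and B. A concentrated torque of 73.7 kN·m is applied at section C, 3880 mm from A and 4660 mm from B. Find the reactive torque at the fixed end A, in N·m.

40200 N·m

With uniform GJ and both ends fixed, compatibility θ_AC = θ_CB gives T_A·a = T_B·b, together with T_A + T_B = T₀.
T_A = T₀·b/(a+b) = 73700·4660/8540 = 40220 N·m; T_B = 33480 N·m.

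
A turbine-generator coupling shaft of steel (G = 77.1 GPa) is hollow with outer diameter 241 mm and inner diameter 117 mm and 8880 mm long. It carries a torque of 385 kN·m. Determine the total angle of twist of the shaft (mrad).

142 mrad

J = π(d_o⁴ − d_i⁴)/32 = π(0.241⁴ − 0.117⁴)/32 = 3.128×10^-4 m⁴.
θ = T·L/(G·J) = 385000 × 8.88 / (77.1×10⁹ × 3.128×10^-4) = 0.1418 rad.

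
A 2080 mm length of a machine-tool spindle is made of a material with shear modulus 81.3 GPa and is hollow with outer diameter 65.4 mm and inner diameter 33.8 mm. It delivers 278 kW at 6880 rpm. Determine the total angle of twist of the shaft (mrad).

5.92 mrad

ω = 2π·6880/60 = 720.5 rad/s, so T = P/ω = 278×10³ / 720.5 = 385.9 N·m.
J = π(d_o⁴ − d_i⁴)/32 = π(0.0654⁴ − 0.0338⁴)/32 = 1.668×10^-6 m⁴.
θ = T·L/(G·J) = 385.9 × 2.08 / (81.3×10⁹ × 1.668×10^-6) = 5.919×10^-3 rad.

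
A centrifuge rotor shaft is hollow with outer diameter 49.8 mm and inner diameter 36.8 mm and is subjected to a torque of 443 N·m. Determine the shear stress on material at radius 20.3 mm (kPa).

21200 kPa

J = π(d_o⁴ − d_i⁴)/32 = π(0.0498⁴ − 0.0368⁴)/32 = 4.238×10^-7 m⁴.
Shear stress varies linearly with radius: τ = T·r/J = 443.0 × 0.0203 / 4.238×10^-7 = 2.122×10^7 Pa.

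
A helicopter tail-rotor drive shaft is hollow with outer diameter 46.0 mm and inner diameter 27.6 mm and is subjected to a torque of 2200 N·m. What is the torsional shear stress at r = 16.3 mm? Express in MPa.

93.7 MPa

J = π(d_o⁴ − d_i⁴)/32 = π(0.0460⁴ − 0.0276⁴)/32 = 3.826×10^-7 m⁴.
Shear stress varies linearly with radius: τ = T·r/J = 2200 × 0.0163 / 3.826×10^-7 = 9.373×10^7 Pa.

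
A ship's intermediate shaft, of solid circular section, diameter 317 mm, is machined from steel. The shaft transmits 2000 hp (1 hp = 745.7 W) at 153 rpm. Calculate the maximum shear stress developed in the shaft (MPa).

ω = 2π·153/60 = 16.02 rad/s, so T = P/ω = 2000×745.7 / 16.02 = 93080 N·m.
J = πd⁴/32 = π(0.317)⁴/32 = 9.914×10^-4 m⁴.
τ_max = T·r/J = 93080 × 0.159 / 9.914×10^-4 = 1.488×10^7 Pa.

14.9 MPa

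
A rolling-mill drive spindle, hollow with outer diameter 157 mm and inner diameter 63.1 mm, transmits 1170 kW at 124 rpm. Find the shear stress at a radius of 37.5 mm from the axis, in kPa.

ω = 2π·124/60 = 12.99 rad/s, so T = P/ω = 1170×10³ / 12.99 = 90100 N·m.
J = π(d_o⁴ − d_i⁴)/32 = π(0.157⁴ − 0.0631⁴)/32 = 5.809×10^-5 m⁴.
Shear stress varies linearly with radius: τ = T·r/J = 90100 × 0.0375 / 5.809×10^-5 = 5.816×10^7 Pa.

58200 kPa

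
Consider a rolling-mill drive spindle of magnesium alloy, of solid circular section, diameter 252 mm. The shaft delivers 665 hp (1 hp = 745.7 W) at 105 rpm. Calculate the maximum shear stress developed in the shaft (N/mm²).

ω = 2π·105/60 = 11.00 rad/s, so T = P/ω = 665×745.7 / 11.00 = 45100 N·m.
J = πd⁴/32 = π(0.252)⁴/32 = 3.959×10^-4 m⁴.
τ_max = T·r/J = 45100 × 0.126 / 3.959×10^-4 = 1.435×10^7 Pa.

14.4 N/mm²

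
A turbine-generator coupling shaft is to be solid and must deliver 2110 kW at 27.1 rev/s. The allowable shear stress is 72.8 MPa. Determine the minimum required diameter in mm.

ω = 2π·27.1 = 170.3 rad/s, so T = P/ω = 2110×10³ / 170.3 = 12390 N·m.
For a solid shaft τ_max = 16T/(πd³), so d = (16T/(π τ_allow))^(1/3) = (16·12390/(π·7.28×10^7))^(1/3) = 0.09535 m.

95.4 mm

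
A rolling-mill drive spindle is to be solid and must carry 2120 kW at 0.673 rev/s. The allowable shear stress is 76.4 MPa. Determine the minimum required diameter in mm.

322 mm

ω = 2π·0.673 = 4.229 rad/s, so T = P/ω = 2120×10³ / 4.229 = 501300 N·m.
For a solid shaft τ_max = 16T/(πd³), so d = (16T/(π τ_allow))^(1/3) = (16·501300/(π·7.64×10^7))^(1/3) = 0.3221 m.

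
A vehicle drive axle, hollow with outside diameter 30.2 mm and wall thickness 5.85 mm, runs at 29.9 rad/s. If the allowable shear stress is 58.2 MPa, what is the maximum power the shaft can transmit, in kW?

J = π(d_o⁴ − d_i⁴)/32 = π(0.0302⁴ − 0.0185⁴)/32 = 7.016×10^-8 m⁴.
T_max = τ_allow·J/r = 5.82×10^7 × 7.016×10^-8 / 0.0151 = 270.4 N·m.
ω = 29.9 rad/s, so P_max = T_max·ω = 8086 W.

8.09 kW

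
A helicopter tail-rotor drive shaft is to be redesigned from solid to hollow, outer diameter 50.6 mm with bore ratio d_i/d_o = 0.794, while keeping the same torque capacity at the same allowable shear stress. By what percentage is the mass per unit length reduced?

48.2 %

Equal τ_max and T ⇒ the solid shaft needs d_s³ = d_o³(1−k⁴), so d_s = 50.6·(1−0.794⁴)^(1/3) = 42.74 mm.
Area ratio A_h/A_s = d_o²(1−k²)/d_s² = (1−k²)/(1−k⁴)^(2/3) = 0.5180.
Mass saving = 1 − 0.5180 = 48.2 %.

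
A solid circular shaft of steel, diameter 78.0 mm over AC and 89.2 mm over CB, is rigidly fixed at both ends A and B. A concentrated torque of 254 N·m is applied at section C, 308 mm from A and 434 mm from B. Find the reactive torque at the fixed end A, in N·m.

Compatibility: T_A·a/J_AC = T_B·b/J_CB with T_A + T_B = T₀.
J_AC = 3.63×10^-6 m⁴, J_CB = 6.22×10^-6 m⁴, so T_A = T₀·(J_AC/a)/((J_AC/a)+(J_CB/b)) = 114.7 N·m, T_B = 139.3 N·m.

115 N·m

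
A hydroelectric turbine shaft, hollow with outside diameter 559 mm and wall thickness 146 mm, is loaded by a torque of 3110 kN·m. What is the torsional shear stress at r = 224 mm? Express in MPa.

76.7 MPa

J = π(d_o⁴ − d_i⁴)/32 = π(0.559⁴ − 0.267⁴)/32 = 9.087×10^-3 m⁴.
Shear stress varies linearly with radius: τ = T·r/J = 3.110e6 × 0.224 / 9.087×10^-3 = 7.666×10^7 Pa.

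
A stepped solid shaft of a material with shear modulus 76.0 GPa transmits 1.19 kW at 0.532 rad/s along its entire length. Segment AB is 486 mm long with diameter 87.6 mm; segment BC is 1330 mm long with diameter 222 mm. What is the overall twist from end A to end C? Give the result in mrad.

2.64 mrad

ω = 0.532 rad/s, so T = P/ω = 1.19×10³ / 0.5320 = 2237 N·m.
J_AB = π(0.0876)⁴/32 = 5.78×10^-6 m⁴; J_BC = π(0.222)⁴/32 = 2.38×10^-4 m⁴.
θ = (T/G)·Σ L_i/J_i = (2237/76.0×10⁹)·(0.486/5.78×10^-6 + 1.33/2.38×10^-4) = 2.638×10^-3 rad.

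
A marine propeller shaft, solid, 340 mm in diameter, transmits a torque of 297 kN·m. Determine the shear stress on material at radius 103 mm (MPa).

J = πd⁴/32 = π(0.340)⁴/32 = 1.312×10^-3 m⁴.
Shear stress varies linearly with radius: τ = T·r/J = 297000 × 0.103 / 1.312×10^-3 = 2.332×10^7 Pa.

23.3 MPa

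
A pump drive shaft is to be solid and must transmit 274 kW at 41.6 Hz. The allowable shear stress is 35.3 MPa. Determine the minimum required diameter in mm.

ω = 2π·41.6 = 261.4 rad/s, so T = P/ω = 274×10³ / 261.4 = 1048 N·m.
For a solid shaft τ_max = 16T/(πd³), so d = (16T/(π τ_allow))^(1/3) = (16·1048/(π·3.53×10^7))^(1/3) = 0.05328 m.

53.3 mm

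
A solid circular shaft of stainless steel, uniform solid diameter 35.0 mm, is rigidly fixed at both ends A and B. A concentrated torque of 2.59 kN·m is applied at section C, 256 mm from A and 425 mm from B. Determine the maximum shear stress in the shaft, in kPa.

192000 kPa

With uniform GJ and both ends fixed, compatibility θ_AC = θ_CB gives T_A·a = T_B·b, together with T_A + T_B = T₀.
T_A = T₀·b/(a+b) = 2590·425/681.0 = 1616 N·m; T_B = 973.6 N·m.
τ in each portion: τ_AC = 1.92×10^8 Pa, τ_CB = 1.16×10^8 Pa; maximum is in AC.
τ_max = T_AC·r/J = 1616·0.0175/1.47×10^-7 = 1.920×10^8 Pa.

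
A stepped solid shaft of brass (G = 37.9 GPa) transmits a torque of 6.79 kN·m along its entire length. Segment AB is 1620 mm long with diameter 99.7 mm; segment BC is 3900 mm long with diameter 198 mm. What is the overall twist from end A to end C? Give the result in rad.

J_AB = π(0.0997)⁴/32 = 9.70×10^-6 m⁴; J_BC = π(0.198)⁴/32 = 1.51×10^-4 m⁴.
θ = (T/G)·Σ L_i/J_i = (6790/37.9×10⁹)·(1.62/9.70×10^-6 + 3.90/1.51×10^-4) = 0.03455 rad.

0.0346 rad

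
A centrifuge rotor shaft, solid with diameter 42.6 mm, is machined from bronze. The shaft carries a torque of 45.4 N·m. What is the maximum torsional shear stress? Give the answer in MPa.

J = πd⁴/32 = π(0.0426)⁴/32 = 3.233×10^-7 m⁴.
τ_max = T·r/J = 45.40 × 0.0213 / 3.233×10^-7 = 2.991×10^6 Pa.

2.99 MPa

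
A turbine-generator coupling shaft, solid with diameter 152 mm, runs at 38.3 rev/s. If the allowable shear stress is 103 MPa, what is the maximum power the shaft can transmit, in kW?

J = πd⁴/32 = π(0.152)⁴/32 = 5.241×10^-5 m⁴.
T_max = τ_allow·J/r = 1.03×10^8 × 5.241×10^-5 / 0.0760 = 71020 N·m.
ω = 2π·38.3 = 240.6 rad/s, so P_max = T_max·ω = 1.709×10^7 W.

17100 kW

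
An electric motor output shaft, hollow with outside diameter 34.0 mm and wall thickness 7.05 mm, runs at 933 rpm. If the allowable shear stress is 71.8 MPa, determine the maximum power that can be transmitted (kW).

47.8 kW

J = π(d_o⁴ − d_i⁴)/32 = π(0.0340⁴ − 0.0199⁴)/32 = 1.158×10^-7 m⁴.
T_max = τ_allow·J/r = 7.18×10^7 × 1.158×10^-7 / 0.0170 = 489.1 N·m.
ω = 2π·933/60 = 97.70 rad/s, so P_max = T_max·ω = 4.778×10^4 W.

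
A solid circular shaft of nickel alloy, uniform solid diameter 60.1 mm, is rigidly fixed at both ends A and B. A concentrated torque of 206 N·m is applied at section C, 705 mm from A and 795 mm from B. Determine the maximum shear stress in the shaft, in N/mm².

2.56 N/mm²

With uniform GJ and both ends fixed, compatibility θ_AC = θ_CB gives T_A·a = T_B·b, together with T_A + T_B = T₀.
T_A = T₀·b/(a+b) = 206.0·795/1500 = 109.2 N·m; T_B = 96.82 N·m.
τ in each portion: τ_AC = 2.56×10^6 Pa, τ_CB = 2.27×10^6 Pa; maximum is in AC.
τ_max = T_AC·r/J = 109.2·0.0301/1.28×10^-6 = 2.561×10^6 Pa.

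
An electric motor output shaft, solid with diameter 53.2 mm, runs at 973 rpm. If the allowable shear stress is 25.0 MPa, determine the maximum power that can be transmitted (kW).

J = πd⁴/32 = π(0.0532)⁴/32 = 7.864×10^-7 m⁴.
T_max = τ_allow·J/r = 2.50×10^7 × 7.864×10^-7 / 0.0266 = 739.1 N·m.
ω = 2π·973/60 = 101.9 rad/s, so P_max = T_max·ω = 7.531×10^4 W.

75.3 kW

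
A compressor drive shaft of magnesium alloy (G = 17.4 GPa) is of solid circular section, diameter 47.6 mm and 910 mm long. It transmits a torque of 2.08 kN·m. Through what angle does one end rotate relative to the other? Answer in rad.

0.216 rad

J = πd⁴/32 = π(0.0476)⁴/32 = 5.040×10^-7 m⁴.
θ = T·L/(G·J) = 2080 × 0.910 / (17.4×10⁹ × 5.040×10^-7) = 0.2158 rad.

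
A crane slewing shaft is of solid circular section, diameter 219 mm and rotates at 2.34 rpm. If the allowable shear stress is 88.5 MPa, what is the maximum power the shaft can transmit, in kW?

J = πd⁴/32 = π(0.219)⁴/32 = 2.258×10^-4 m⁴.
T_max = τ_allow·J/r = 8.85×10^7 × 2.258×10^-4 / 0.110 = 182500 N·m.
ω = 2π·2.34/60 = 0.2450 rad/s, so P_max = T_max·ω = 4.472×10^4 W.

44.7 kW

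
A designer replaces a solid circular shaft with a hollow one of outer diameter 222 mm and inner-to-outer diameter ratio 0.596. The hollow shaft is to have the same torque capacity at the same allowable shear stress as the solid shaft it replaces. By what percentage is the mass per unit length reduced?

Equal τ_max and T ⇒ the solid shaft needs d_s³ = d_o³(1−k⁴), so d_s = 222·(1−0.596⁴)^(1/3) = 212.2 mm.
Area ratio A_h/A_s = d_o²(1−k²)/d_s² = (1−k²)/(1−k⁴)^(2/3) = 0.7054.
Mass saving = 1 − 0.7054 = 29.5 %.

29.5 %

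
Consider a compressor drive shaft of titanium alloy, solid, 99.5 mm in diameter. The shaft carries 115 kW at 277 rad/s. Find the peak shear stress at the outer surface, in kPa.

ω = 277 rad/s, so T = P/ω = 115×10³ / 277.0 = 415.2 N·m.
J = πd⁴/32 = π(0.0995)⁴/32 = 9.623×10^-6 m⁴.
τ_max = T·r/J = 415.2 × 0.0498 / 9.623×10^-6 = 2.146×10^6 Pa.

2150 kPa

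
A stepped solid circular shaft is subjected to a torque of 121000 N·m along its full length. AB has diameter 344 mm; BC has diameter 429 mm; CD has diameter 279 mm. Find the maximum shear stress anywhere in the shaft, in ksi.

Under the same torque, τ_max = 16T/(πd³) is largest where d is smallest — segment CD (d = 279 mm).
τ_max = 16·121000/(π·(0.279)³) = 2.838×10^7 Pa.

4.12 ksi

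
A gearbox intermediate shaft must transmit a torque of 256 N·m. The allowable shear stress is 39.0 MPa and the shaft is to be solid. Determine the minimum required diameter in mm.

32.2 mm

For a solid shaft τ_max = 16T/(πd³), so d = (16T/(π τ_allow))^(1/3) = (16·256.0/(π·3.90×10^7))^(1/3) = 0.03221 m.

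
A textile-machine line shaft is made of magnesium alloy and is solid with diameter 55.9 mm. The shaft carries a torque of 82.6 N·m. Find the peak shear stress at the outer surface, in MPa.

J = πd⁴/32 = π(0.0559)⁴/32 = 9.586×10^-7 m⁴.
τ_max = T·r/J = 82.60 × 0.0279 / 9.586×10^-7 = 2.408×10^6 Pa.

2.41 MPa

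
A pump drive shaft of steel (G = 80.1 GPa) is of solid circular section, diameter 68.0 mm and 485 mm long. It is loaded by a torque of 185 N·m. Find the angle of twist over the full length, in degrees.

0.0306°

J = πd⁴/32 = π(0.0680)⁴/32 = 2.099×10^-6 m⁴.
θ = T·L/(G·J) = 185.0 × 0.485 / (80.1×10⁹ × 2.099×10^-6) = 5.336×10^-4 rad.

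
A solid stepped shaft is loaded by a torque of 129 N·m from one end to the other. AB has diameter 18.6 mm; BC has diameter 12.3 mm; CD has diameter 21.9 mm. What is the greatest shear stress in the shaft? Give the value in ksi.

51.2 ksi

Under the same torque, τ_max = 16T/(πd³) is largest where d is smallest — segment BC (d = 12.3 mm).
τ_max = 16·129.0/(π·(0.0123)³) = 3.531×10^8 Pa.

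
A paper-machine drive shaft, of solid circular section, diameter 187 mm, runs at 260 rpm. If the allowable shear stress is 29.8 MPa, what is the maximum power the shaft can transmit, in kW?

J = πd⁴/32 = π(0.187)⁴/32 = 1.201×10^-4 m⁴.
T_max = τ_allow·J/r = 2.98×10^7 × 1.201×10^-4 / 0.0935 = 38260 N·m.
ω = 2π·260/60 = 27.23 rad/s, so P_max = T_max·ω = 1.042×10^6 W.

1040 kW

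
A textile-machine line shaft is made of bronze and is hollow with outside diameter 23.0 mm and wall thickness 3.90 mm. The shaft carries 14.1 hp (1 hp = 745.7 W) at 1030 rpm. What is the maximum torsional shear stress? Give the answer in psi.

7310 psi

ω = 2π·1030/60 = 107.9 rad/s, so T = P/ω = 14.1×745.7 / 107.9 = 97.48 N·m.
J = π(d_o⁴ − d_i⁴)/32 = π(0.0230⁴ − 0.0152⁴)/32 = 2.223×10^-8 m⁴.
τ_max = T·r/J = 97.48 × 0.0115 / 2.223×10^-8 = 5.042×10^7 Pa.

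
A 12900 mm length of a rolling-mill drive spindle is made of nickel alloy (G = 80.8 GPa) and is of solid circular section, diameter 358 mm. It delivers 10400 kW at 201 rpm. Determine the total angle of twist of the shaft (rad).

0.0489 rad

ω = 2π·201/60 = 21.05 rad/s, so T = P/ω = 10400×10³ / 21.05 = 494100 N·m.
J = πd⁴/32 = π(0.358)⁴/32 = 1.613×10^-3 m⁴.
θ = T·L/(G·J) = 494100 × 12.9 / (80.8×10⁹ × 1.613×10^-3) = 0.04892 rad.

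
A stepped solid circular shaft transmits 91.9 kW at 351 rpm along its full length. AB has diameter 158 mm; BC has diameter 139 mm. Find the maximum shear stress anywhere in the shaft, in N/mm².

ω = 2π·351/60 = 36.76 rad/s, so T = P/ω = 91.9×10³ / 36.76 = 2500 N·m.
Under the same torque, τ_max = 16T/(πd³) is largest where d is smallest — segment BC (d = 139 mm).
τ_max = 16·2500/(π·(0.139)³) = 4.741×10^6 Pa.

4.74 N/mm²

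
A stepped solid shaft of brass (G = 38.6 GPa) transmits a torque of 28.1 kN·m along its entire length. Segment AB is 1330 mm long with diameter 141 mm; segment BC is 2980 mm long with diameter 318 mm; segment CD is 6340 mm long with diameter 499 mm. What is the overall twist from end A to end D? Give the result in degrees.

J_AB = π(0.141)⁴/32 = 3.88×10^-5 m⁴; J_BC = π(0.318)⁴/32 = 1.00×10^-3 m⁴; J_CD = π(0.499)⁴/32 = 6.09×10^-3 m⁴.
θ = (T/G)·Σ L_i/J_i = (28100/38.6×10⁹)·(1.33/3.88×10^-5 + 2.98/1.00×10^-3 + 6.34/6.09×10^-3) = 0.02787 rad.

1.60°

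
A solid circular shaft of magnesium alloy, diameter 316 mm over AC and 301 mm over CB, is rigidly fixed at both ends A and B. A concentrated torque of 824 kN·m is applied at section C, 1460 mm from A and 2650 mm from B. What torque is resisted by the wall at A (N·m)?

567000 N·m

Compatibility: T_A·a/J_AC = T_B·b/J_CB with T_A + T_B = T₀.
J_AC = 9.79×10^-4 m⁴, J_CB = 8.06×10^-4 m⁴, so T_A = T₀·(J_AC/a)/((J_AC/a)+(J_CB/b)) = 566900 N·m, T_B = 257100 N·m.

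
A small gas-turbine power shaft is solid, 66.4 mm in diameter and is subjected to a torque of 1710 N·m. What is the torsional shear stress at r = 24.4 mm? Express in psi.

3170 psi

J = πd⁴/32 = π(0.0664)⁴/32 = 1.908×10^-6 m⁴.
Shear stress varies linearly with radius: τ = T·r/J = 1710 × 0.0244 / 1.908×10^-6 = 2.186×10^7 Pa.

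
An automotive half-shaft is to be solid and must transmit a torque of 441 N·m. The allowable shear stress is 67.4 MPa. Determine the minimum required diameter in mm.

For a solid shaft τ_max = 16T/(πd³), so d = (16T/(π τ_allow))^(1/3) = (16·441.0/(π·6.74×10^7))^(1/3) = 0.03218 m.

32.2 mm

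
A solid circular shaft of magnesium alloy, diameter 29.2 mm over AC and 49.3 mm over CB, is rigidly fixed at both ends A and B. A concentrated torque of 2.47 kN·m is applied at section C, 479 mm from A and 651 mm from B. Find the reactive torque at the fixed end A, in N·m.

Compatibility: T_A·a/J_AC = T_B·b/J_CB with T_A + T_B = T₀.
J_AC = 7.14×10^-8 m⁴, J_CB = 5.80×10^-7 m⁴, so T_A = T₀·(J_AC/a)/((J_AC/a)+(J_CB/b)) = 353.9 N·m, T_B = 2116 N·m.

354 N·m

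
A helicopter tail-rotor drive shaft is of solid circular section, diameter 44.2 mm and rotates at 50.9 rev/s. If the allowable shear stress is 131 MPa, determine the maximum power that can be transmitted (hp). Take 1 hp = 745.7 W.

953 hp

J = πd⁴/32 = π(0.0442)⁴/32 = 3.747×10^-7 m⁴.
T_max = τ_allow·J/r = 1.31×10^8 × 3.747×10^-7 / 0.0221 = 2221 N·m.
ω = 2π·50.9 = 319.8 rad/s, so P_max = T_max·ω = 7.103×10^5 W.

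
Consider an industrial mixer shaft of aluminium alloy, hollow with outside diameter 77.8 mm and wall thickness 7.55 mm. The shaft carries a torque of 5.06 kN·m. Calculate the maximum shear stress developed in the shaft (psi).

13700 psi

J = π(d_o⁴ − d_i⁴)/32 = π(0.0778⁴ − 0.0627⁴)/32 = 2.080×10^-6 m⁴.
τ_max = T·r/J = 5060 × 0.0389 / 2.080×10^-6 = 9.465×10^7 Pa.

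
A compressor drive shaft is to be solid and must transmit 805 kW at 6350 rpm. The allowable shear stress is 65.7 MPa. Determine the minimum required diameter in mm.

ω = 2π·6350/60 = 665.0 rad/s, so T = P/ω = 805×10³ / 665.0 = 1211 N·m.
For a solid shaft τ_max = 16T/(πd³), so d = (16T/(π τ_allow))^(1/3) = (16·1211/(π·6.57×10^7))^(1/3) = 0.04544 m.

45.4 mm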